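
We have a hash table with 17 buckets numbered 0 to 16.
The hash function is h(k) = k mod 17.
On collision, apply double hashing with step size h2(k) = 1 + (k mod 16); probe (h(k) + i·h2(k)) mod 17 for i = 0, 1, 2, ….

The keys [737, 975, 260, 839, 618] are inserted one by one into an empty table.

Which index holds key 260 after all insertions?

10

737 hashes to 6; slot 6 is free → place at 6.
975 hashes to 6, h2=16; 6 taken → place at 5.
260 hashes to 5, h2=5; 5 taken → place at 10.
839 hashes to 6, h2=8; 6 taken → place at 14.
618 hashes to 6, h2=11; 6 taken → place at 0.
Table: [618, _, _, _, _, 975, 737, _, _, _, 260, _, _, _, 839, _, _]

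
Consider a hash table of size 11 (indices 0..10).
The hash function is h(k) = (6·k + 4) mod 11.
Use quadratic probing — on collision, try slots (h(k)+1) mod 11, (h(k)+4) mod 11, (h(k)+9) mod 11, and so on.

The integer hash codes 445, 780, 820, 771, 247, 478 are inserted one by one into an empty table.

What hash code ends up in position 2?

247

Insert 445: h=1, slot 1 empty -> index 1.
Insert 780: h=9, slot 9 empty -> index 9.
Insert 820: h=7, slot 7 empty -> index 7.
Insert 771: h=10, slot 10 empty -> index 10.
Insert 247: h=1, slot 1 occupied -> index 2.
Insert 478: h=1, slots 1,2 occupied -> index 5.
Table: [_, 445, 247, _, _, 478, _, 820, _, 780, 771]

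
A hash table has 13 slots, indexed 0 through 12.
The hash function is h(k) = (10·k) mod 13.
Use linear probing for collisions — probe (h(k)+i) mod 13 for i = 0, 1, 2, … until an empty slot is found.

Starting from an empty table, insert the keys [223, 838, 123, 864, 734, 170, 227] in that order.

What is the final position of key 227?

0

223 hashes to 7; slot 7 is free -> place at 7.
838 hashes to 8; slot 8 is free -> place at 8.
123 hashes to 8; 8 taken -> place at 9.
864 hashes to 8; 8,9 taken -> place at 10.
734 hashes to 8; 8,9,10 taken -> place at 11.
170 hashes to 10; 10,11 taken -> place at 12.
227 hashes to 8; 8,9,10,11,12 taken -> place at 0.
Table: [227, ∅, ∅, ∅, ∅, ∅, ∅, 223, 838, 123, 864, 734, 170]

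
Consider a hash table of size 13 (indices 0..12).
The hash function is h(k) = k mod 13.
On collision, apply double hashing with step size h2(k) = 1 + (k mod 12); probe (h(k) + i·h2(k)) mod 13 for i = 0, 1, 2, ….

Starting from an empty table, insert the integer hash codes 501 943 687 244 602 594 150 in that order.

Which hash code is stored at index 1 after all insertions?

150

501: h=7 => slot 7
943: h=7, h2=8, probe 7,2 => slot 2
687: h=11 => slot 11
244: h=10 => slot 10
602: h=4 => slot 4
594: h=9 => slot 9
150: h=7, h2=7, probe 7,1 => slot 1
Table: [-, 150, 943, -, 602, -, -, 501, -, 594, 244, 687, -]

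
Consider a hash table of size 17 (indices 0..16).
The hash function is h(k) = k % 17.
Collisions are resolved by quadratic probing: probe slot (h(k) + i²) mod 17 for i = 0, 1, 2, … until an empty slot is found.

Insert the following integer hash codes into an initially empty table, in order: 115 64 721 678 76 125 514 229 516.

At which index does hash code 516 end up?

115 hashes to 13; slot 13 is free → place at 13.
64 hashes to 13; 13 taken → place at 14.
721 hashes to 7; slot 7 is free → place at 7.
678 hashes to 15; slot 15 is free → place at 15.
76 hashes to 8; slot 8 is free → place at 8.
125 hashes to 6; slot 6 is free → place at 6.
514 hashes to 4; slot 4 is free → place at 4.
229 hashes to 8; 8 taken → place at 9.
516 hashes to 6; 6,7 taken → place at 10.
Table: [., ., ., ., 514, ., 125, 721, 76, 229, 516, ., ., 115, 64, 678, .]

10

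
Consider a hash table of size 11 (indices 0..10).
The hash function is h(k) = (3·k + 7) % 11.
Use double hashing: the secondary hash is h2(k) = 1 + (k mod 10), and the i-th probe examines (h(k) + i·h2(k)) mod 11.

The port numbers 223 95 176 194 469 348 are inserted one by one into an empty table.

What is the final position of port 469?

4

223: h=5 → slot 5
95: h=6 → slot 6
176: h=7 → slot 7
194: h=6, h2=5, probe 6,0 → slot 0
469: h=6, h2=10, probe 6,5,4 → slot 4
348: h=6, h2=9, probe 6,4,2 → slot 2
Table: [194, _, 348, _, 469, 223, 95, 176, _, _, _]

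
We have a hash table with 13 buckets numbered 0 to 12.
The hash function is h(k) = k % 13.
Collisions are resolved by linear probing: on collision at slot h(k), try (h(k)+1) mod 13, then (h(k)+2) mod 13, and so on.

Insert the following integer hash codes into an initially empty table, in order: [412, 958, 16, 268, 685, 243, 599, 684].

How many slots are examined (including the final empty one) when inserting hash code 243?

412: h=9 -> slot 9
958: h=9, probe 9,10 -> slot 10
16: h=3 -> slot 3
268: h=8 -> slot 8
685: h=9, probe 9,10,11 -> slot 11
243: h=9, probe 9,10,11,12 -> slot 12
599: h=1 -> slot 1
684: h=8, probe 8,9,10,11,12,0 -> slot 0
Table: [684, 599, -, 16, -, -, -, -, 268, 412, 958, 685, 243]

4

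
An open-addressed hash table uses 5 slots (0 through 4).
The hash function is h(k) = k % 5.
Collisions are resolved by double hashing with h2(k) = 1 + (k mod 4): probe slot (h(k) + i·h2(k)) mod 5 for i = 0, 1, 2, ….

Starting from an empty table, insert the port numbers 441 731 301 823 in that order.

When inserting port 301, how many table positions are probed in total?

441: h=1 -> slot 1
731: h=1, h2=4, probe 1,0 -> slot 0
301: h=1, h2=2, probe 1,3 -> slot 3
823: h=3, h2=4, probe 3,2 -> slot 2
Table: [731, 441, 823, 301, ∅]

2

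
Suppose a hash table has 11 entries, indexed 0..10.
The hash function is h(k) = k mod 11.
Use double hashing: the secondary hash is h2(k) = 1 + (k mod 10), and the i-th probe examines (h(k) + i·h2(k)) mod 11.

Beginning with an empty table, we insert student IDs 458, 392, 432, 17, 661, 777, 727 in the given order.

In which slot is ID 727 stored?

9

458 hashes to 7; slot 7 is free -> place at 7.
392 hashes to 7, h2=3; 7 taken -> place at 10.
432 hashes to 3; slot 3 is free -> place at 3.
17 hashes to 6; slot 6 is free -> place at 6.
661 hashes to 1; slot 1 is free -> place at 1.
777 hashes to 7, h2=8; 7 taken -> place at 4.
727 hashes to 1, h2=8; 1 taken -> place at 9.
Table: [., 661, ., 432, 777, ., 17, 458, ., 727, 392]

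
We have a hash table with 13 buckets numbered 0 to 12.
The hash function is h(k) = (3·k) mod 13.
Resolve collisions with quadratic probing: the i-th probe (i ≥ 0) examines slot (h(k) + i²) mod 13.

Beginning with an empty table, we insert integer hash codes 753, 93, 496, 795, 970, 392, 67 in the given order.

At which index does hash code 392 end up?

9

753: h=10 => slot 10
93: h=6 => slot 6
496: h=6, probe 6,7 => slot 7
795: h=6, probe 6,7,10,2 => slot 2
970: h=11 => slot 11
392: h=6, probe 6,7,10,2,9 => slot 9
67: h=6, probe 6,7,10,2,9,5 => slot 5
Table: [., ., 795, ., ., 67, 93, 496, ., 392, 753, 970, .]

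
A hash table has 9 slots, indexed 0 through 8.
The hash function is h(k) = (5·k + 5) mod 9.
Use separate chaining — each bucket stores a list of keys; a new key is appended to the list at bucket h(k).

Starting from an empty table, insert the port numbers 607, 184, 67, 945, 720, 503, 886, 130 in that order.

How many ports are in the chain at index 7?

5

607 -> bucket 7
184 -> bucket 7 (collision)
67 -> bucket 7 (collision)
945 -> bucket 5
720 -> bucket 5 (collision)
503 -> bucket 0
886 -> bucket 7 (collision)
130 -> bucket 7 (collision)
Final buckets:
0: 503
1: -
2: -
3: -
4: -
5: 945 -> 720
6: -
7: 607 -> 184 -> 67 -> 886 -> 130
8: -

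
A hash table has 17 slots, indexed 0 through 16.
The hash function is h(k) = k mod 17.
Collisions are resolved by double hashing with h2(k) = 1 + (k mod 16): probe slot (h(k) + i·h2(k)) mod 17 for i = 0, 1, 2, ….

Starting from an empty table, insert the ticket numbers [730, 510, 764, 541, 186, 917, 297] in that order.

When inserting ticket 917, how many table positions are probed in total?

2

Insert 730: h=16, slot 16 empty → index 16.
Insert 510: h=0, slot 0 empty → index 0.
Insert 764: h=16, h2=13, slot 16 occupied → index 12.
Insert 541: h=14, slot 14 empty → index 14.
Insert 186: h=16, h2=11, slot 16 occupied → index 10.
Insert 917: h=16, h2=6, slot 16 occupied → index 5.
Insert 297: h=8, slot 8 empty → index 8.
Table: [510, ∅, ∅, ∅, ∅, 917, ∅, ∅, 297, ∅, 186, ∅, 764, ∅, 541, ∅, 730]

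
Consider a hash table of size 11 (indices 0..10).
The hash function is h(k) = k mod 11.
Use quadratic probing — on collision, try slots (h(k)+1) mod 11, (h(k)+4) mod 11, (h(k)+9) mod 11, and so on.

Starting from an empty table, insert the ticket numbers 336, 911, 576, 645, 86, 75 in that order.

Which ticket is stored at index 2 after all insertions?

336: h=6 => slot 6
911: h=9 => slot 9
576: h=4 => slot 4
645: h=7 => slot 7
86: h=9, probe 9,10 => slot 10
75: h=9, probe 9,10,2 => slot 2
Table: [., ., 75, ., 576, ., 336, 645, ., 911, 86]

75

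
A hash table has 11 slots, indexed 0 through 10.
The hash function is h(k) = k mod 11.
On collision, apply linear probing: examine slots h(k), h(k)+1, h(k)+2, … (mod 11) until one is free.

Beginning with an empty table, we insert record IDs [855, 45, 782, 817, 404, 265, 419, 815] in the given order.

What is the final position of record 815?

6

855: h=8 → slot 8
45: h=1 → slot 1
782: h=1, probe 1,2 → slot 2
817: h=3 → slot 3
404: h=8, probe 8,9 → slot 9
265: h=1, probe 1,2,3,4 → slot 4
419: h=1, probe 1,2,3,4,5 → slot 5
815: h=1, probe 1,2,3,4,5,6 → slot 6
Table: [_, 45, 782, 817, 265, 419, 815, _, 855, 404, _]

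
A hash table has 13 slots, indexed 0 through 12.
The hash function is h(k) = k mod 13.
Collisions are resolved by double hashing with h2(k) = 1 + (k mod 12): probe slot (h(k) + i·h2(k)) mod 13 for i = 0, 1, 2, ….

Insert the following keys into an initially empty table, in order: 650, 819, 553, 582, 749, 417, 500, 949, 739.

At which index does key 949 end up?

2

650: h=0 → slot 0
819: h=0, h2=4, probe 0,4 → slot 4
553: h=7 → slot 7
582: h=10 → slot 10
749: h=8 → slot 8
417: h=1 → slot 1
500: h=6 → slot 6
949: h=0, h2=2, probe 0,2 → slot 2
739: h=11 → slot 11
Table: [650, 417, 949, ., 819, ., 500, 553, 749, ., 582, 739, .]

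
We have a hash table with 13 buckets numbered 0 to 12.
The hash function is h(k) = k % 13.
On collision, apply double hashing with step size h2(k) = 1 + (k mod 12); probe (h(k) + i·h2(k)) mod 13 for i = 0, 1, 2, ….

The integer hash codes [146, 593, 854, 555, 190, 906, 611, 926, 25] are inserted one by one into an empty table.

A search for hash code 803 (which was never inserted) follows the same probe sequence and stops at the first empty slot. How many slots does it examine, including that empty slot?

146 hashes to 3; slot 3 is free → place at 3.
593 hashes to 8; slot 8 is free → place at 8.
854 hashes to 9; slot 9 is free → place at 9.
555 hashes to 9, h2=4; 9 taken → place at 0.
190 hashes to 8, h2=11; 8 taken → place at 6.
906 hashes to 9, h2=7; 9,3 taken → place at 10.
611 hashes to 0, h2=12; 0 taken → place at 12.
926 hashes to 3, h2=3; 3,6,9,12 taken → place at 2.
25 hashes to 12, h2=2; 12 taken → place at 1.
Table: [555, 25, 926, 146, ., ., 190, ., 593, 854, 906, ., 611]
Lookup 803: h=10, h2=12, probe 10,9,8,7 → slot 7 empty, not found.

4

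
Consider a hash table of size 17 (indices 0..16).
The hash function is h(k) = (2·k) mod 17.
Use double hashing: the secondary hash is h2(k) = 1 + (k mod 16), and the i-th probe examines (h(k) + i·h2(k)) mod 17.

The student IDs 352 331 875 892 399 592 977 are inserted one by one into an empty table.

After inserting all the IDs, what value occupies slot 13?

592

352: h=7 -> slot 7
331: h=16 -> slot 16
875: h=16, h2=12, probe 16,11 -> slot 11
892: h=16, h2=13, probe 16,12 -> slot 12
399: h=16, h2=16, probe 16,15 -> slot 15
592: h=11, h2=1, probe 11,12,13 -> slot 13
977: h=16, h2=2, probe 16,1 -> slot 1
Table: [∅, 977, ∅, ∅, ∅, ∅, ∅, 352, ∅, ∅, ∅, 875, 892, 592, ∅, 399, 331]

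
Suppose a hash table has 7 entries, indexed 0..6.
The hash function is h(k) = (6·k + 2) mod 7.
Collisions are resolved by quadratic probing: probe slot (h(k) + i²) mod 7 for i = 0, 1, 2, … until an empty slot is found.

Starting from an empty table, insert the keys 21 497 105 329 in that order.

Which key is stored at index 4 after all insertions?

21 hashes to 2; slot 2 is free => place at 2.
497 hashes to 2; 2 taken => place at 3.
105 hashes to 2; 2,3 taken => place at 6.
329 hashes to 2; 2,3,6 taken => place at 4.
Table: [—, —, 21, 497, 329, —, 105]

329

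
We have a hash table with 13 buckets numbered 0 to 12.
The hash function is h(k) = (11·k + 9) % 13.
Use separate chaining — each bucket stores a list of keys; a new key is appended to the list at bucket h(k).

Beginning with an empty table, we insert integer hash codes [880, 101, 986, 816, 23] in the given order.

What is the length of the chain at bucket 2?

3

Insert 880: h=4, bucket 4 empty → new chain.
Insert 101: h=2, bucket 2 empty → new chain.
Insert 986: h=0, bucket 0 empty → new chain.
Insert 816: h=2, bucket 2 nonempty → append to chain.
Insert 23: h=2, bucket 2 nonempty → append to chain.
Final buckets:
0: 986
1: _
2: 101 -> 816 -> 23
3: _
4: 880
5: _
6: _
7: _
8: _
9: _
10: _
11: _
12: _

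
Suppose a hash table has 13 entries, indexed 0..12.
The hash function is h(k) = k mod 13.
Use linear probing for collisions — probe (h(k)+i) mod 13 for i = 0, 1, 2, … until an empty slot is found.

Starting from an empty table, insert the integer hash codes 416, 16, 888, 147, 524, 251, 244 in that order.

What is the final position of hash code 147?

416 hashes to 0; slot 0 is free -> place at 0.
16 hashes to 3; slot 3 is free -> place at 3.
888 hashes to 4; slot 4 is free -> place at 4.
147 hashes to 4; 4 taken -> place at 5.
524 hashes to 4; 4,5 taken -> place at 6.
251 hashes to 4; 4,5,6 taken -> place at 7.
244 hashes to 10; slot 10 is free -> place at 10.
Table: [416, ., ., 16, 888, 147, 524, 251, ., ., 244, ., .]

5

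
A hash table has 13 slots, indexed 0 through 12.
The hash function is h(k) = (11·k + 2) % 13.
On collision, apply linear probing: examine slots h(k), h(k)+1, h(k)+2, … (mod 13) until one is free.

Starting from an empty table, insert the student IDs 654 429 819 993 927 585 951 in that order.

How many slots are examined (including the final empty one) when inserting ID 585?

3

Insert 654: h=7, slot 7 empty → index 7.
Insert 429: h=2, slot 2 empty → index 2.
Insert 819: h=2, slot 2 occupied → index 3.
Insert 993: h=5, slot 5 empty → index 5.
Insert 927: h=7, slot 7 occupied → index 8.
Insert 585: h=2, slots 2,3 occupied → index 4.
Insert 951: h=11, slot 11 empty → index 11.
Table: [∅, ∅, 429, 819, 585, 993, ∅, 654, 927, ∅, ∅, 951, ∅]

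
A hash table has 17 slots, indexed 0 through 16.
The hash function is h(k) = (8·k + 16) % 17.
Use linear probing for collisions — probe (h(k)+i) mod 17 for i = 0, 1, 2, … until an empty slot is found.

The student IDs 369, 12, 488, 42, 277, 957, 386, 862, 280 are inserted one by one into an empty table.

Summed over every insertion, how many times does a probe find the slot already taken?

18

369 hashes to 10; slot 10 is free => place at 10.
12 hashes to 10; 10 taken => place at 11.
488 hashes to 10; 10,11 taken => place at 12.
42 hashes to 12; 12 taken => place at 13.
277 hashes to 5; slot 5 is free => place at 5.
957 hashes to 5; 5 taken => place at 6.
386 hashes to 10; 10,11,12,13 taken => place at 14.
862 hashes to 10; 10,11,12,13,14 taken => place at 15.
280 hashes to 12; 12,13,14,15 taken => place at 16.
Table: [_, _, _, _, _, 277, 957, _, _, _, 369, 12, 488, 42, 386, 862, 280]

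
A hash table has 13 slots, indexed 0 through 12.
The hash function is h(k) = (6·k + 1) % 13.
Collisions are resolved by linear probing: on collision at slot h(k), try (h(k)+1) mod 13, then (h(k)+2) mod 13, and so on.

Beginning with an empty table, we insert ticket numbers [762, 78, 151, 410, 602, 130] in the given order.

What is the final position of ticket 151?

11

762 hashes to 10; slot 10 is free => place at 10.
78 hashes to 1; slot 1 is free => place at 1.
151 hashes to 10; 10 taken => place at 11.
410 hashes to 4; slot 4 is free => place at 4.
602 hashes to 12; slot 12 is free => place at 12.
130 hashes to 1; 1 taken => place at 2.
Table: [., 78, 130, ., 410, ., ., ., ., ., 762, 151, 602]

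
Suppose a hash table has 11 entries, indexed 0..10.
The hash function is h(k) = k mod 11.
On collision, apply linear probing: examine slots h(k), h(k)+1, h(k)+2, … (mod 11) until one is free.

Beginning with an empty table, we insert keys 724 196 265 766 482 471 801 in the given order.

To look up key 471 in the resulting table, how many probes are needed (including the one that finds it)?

5

724: h=9 -> slot 9
196: h=9, probe 9,10 -> slot 10
265: h=1 -> slot 1
766: h=7 -> slot 7
482: h=9, probe 9,10,0 -> slot 0
471: h=9, probe 9,10,0,1,2 -> slot 2
801: h=9, probe 9,10,0,1,2,3 -> slot 3
Table: [482, 265, 471, 801, ., ., ., 766, ., 724, 196]
Lookup 471: h=9, probe 9,10,0,1,2 → found at 2.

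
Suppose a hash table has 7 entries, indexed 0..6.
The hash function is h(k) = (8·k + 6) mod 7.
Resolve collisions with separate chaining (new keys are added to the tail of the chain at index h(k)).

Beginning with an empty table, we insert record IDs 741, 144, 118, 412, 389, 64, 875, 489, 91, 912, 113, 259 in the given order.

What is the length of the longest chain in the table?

Insert 741: h=5, bucket 5 empty → new chain.
Insert 144: h=3, bucket 3 empty → new chain.
Insert 118: h=5, bucket 5 nonempty → append to chain.
Insert 412: h=5, bucket 5 nonempty → append to chain.
Insert 389: h=3, bucket 3 nonempty → append to chain.
Insert 64: h=0, bucket 0 empty → new chain.
Insert 875: h=6, bucket 6 empty → new chain.
Insert 489: h=5, bucket 5 nonempty → append to chain.
Insert 91: h=6, bucket 6 nonempty → append to chain.
Insert 912: h=1, bucket 1 empty → new chain.
Insert 113: h=0, bucket 0 nonempty → append to chain.
Insert 259: h=6, bucket 6 nonempty → append to chain.
Final buckets:
0: 64 -> 113
1: 912
2: —
3: 144 -> 389
4: —
5: 741 -> 118 -> 412 -> 489
6: 875 -> 91 -> 259

4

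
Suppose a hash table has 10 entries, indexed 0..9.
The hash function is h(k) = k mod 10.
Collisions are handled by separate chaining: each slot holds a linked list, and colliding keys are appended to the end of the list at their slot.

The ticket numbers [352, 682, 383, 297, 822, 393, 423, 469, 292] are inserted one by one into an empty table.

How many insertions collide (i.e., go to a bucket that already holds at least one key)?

Insert 352: h=2, bucket 2 empty -> new chain.
Insert 682: h=2, bucket 2 nonempty -> append to chain.
Insert 383: h=3, bucket 3 empty -> new chain.
Insert 297: h=7, bucket 7 empty -> new chain.
Insert 822: h=2, bucket 2 nonempty -> append to chain.
Insert 393: h=3, bucket 3 nonempty -> append to chain.
Insert 423: h=3, bucket 3 nonempty -> append to chain.
Insert 469: h=9, bucket 9 empty -> new chain.
Insert 292: h=2, bucket 2 nonempty -> append to chain.
Final buckets:
0: —
1: —
2: 352 -> 682 -> 822 -> 292
3: 383 -> 393 -> 423
4: —
5: —
6: —
7: 297
8: —
9: 469

5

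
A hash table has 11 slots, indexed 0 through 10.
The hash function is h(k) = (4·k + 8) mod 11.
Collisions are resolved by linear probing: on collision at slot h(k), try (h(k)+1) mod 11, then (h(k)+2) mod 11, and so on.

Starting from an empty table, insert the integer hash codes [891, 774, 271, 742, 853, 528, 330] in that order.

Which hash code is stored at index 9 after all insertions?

528

Insert 891: h=8, slot 8 empty → index 8.
Insert 774: h=2, slot 2 empty → index 2.
Insert 271: h=3, slot 3 empty → index 3.
Insert 742: h=6, slot 6 empty → index 6.
Insert 853: h=10, slot 10 empty → index 10.
Insert 528: h=8, slot 8 occupied → index 9.
Insert 330: h=8, slots 8,9,10 occupied → index 0.
Table: [330, _, 774, 271, _, _, 742, _, 891, 528, 853]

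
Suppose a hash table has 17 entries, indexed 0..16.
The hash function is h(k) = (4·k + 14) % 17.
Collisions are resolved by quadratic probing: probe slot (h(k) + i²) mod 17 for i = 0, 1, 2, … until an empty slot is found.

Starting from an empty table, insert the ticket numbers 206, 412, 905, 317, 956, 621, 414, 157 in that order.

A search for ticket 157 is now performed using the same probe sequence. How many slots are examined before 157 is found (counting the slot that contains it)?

5

206 hashes to 5; slot 5 is free => place at 5.
412 hashes to 13; slot 13 is free => place at 13.
905 hashes to 13; 13 taken => place at 14.
317 hashes to 7; slot 7 is free => place at 7.
956 hashes to 13; 13,14 taken => place at 0.
621 hashes to 16; slot 16 is free => place at 16.
414 hashes to 4; slot 4 is free => place at 4.
157 hashes to 13; 13,14,0,5 taken => place at 12.
Table: [956, -, -, -, 414, 206, -, 317, -, -, -, -, 157, 412, 905, -, 621]
Lookup 157: h=13, probe 13,14,0,5,12 → found at 12.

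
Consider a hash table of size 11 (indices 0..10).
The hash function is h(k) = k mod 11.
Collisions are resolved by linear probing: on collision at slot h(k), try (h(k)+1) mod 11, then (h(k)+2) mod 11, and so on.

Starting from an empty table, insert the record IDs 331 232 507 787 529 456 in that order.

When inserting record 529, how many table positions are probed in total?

331: h=1 -> slot 1
232: h=1, probe 1,2 -> slot 2
507: h=1, probe 1,2,3 -> slot 3
787: h=6 -> slot 6
529: h=1, probe 1,2,3,4 -> slot 4
456: h=5 -> slot 5
Table: [_, 331, 232, 507, 529, 456, 787, _, _, _, _]

4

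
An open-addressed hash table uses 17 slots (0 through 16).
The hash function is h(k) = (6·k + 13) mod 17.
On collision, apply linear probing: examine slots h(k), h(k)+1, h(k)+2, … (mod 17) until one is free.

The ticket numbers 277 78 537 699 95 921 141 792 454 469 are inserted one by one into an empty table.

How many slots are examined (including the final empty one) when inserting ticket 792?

7

Insert 277: h=9, slot 9 empty -> index 9.
Insert 78: h=5, slot 5 empty -> index 5.
Insert 537: h=5, slot 5 occupied -> index 6.
Insert 699: h=8, slot 8 empty -> index 8.
Insert 95: h=5, slots 5,6 occupied -> index 7.
Insert 921: h=14, slot 14 empty -> index 14.
Insert 141: h=9, slot 9 occupied -> index 10.
Insert 792: h=5, slots 5,6,7,8,9,10 occupied -> index 11.
Insert 454: h=0, slot 0 empty -> index 0.
Insert 469: h=5, slots 5,6,7,8,9,10,11 occupied -> index 12.
Table: [454, ∅, ∅, ∅, ∅, 78, 537, 95, 699, 277, 141, 792, 469, ∅, 921, ∅, ∅]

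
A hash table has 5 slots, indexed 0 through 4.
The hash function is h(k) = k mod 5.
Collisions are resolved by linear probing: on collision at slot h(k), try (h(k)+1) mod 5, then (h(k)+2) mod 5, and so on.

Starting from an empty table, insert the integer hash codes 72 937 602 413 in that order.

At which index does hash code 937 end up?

3

Insert 72: h=2, slot 2 empty → index 2.
Insert 937: h=2, slot 2 occupied → index 3.
Insert 602: h=2, slots 2,3 occupied → index 4.
Insert 413: h=3, slots 3,4 occupied → index 0.
Table: [413, _, 72, 937, 602]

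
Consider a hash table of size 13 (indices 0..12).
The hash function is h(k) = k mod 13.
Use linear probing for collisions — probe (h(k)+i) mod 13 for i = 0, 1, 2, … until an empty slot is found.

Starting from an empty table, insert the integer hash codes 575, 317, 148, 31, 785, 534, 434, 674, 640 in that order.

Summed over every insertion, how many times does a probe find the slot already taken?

575 hashes to 3; slot 3 is free → place at 3.
317 hashes to 5; slot 5 is free → place at 5.
148 hashes to 5; 5 taken → place at 6.
31 hashes to 5; 5,6 taken → place at 7.
785 hashes to 5; 5,6,7 taken → place at 8.
534 hashes to 1; slot 1 is free → place at 1.
434 hashes to 5; 5,6,7,8 taken → place at 9.
674 hashes to 11; slot 11 is free → place at 11.
640 hashes to 3; 3 taken → place at 4.
Table: [., 534, ., 575, 640, 317, 148, 31, 785, 434, ., 674, .]

11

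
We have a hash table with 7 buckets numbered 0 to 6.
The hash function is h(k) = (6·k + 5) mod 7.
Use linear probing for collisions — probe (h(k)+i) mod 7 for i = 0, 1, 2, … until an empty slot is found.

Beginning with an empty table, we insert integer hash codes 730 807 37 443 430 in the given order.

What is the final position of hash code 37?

5

730: h=3 → slot 3
807: h=3, probe 3,4 → slot 4
37: h=3, probe 3,4,5 → slot 5
443: h=3, probe 3,4,5,6 → slot 6
430: h=2 → slot 2
Table: [_, _, 430, 730, 807, 37, 443]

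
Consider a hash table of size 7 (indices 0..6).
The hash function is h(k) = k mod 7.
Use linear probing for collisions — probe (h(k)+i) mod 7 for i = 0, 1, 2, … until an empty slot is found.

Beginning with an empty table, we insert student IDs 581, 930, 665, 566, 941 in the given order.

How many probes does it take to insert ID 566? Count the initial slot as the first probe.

581: h=0 -> slot 0
930: h=6 -> slot 6
665: h=0, probe 0,1 -> slot 1
566: h=6, probe 6,0,1,2 -> slot 2
941: h=3 -> slot 3
Table: [581, 665, 566, 941, _, _, 930]

4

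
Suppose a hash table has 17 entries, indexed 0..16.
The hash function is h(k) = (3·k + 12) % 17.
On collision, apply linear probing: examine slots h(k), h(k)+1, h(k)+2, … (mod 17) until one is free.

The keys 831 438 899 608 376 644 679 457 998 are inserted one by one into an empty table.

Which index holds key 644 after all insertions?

831: h=6 => slot 6
438: h=0 => slot 0
899: h=6, probe 6,7 => slot 7
608: h=0, probe 0,1 => slot 1
376: h=1, probe 1,2 => slot 2
644: h=6, probe 6,7,8 => slot 8
679: h=9 => slot 9
457: h=6, probe 6,7,8,9,10 => slot 10
998: h=14 => slot 14
Table: [438, 608, 376, _, _, _, 831, 899, 644, 679, 457, _, _, _, 998, _, _]

8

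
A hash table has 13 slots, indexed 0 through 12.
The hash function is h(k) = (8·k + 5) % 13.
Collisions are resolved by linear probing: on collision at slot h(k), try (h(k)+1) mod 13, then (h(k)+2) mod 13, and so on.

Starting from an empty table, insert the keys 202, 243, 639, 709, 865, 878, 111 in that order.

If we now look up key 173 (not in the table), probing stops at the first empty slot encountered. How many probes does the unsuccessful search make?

5

202: h=9 -> slot 9
243: h=12 -> slot 12
639: h=8 -> slot 8
709: h=9, probe 9,10 -> slot 10
865: h=9, probe 9,10,11 -> slot 11
878: h=9, probe 9,10,11,12,0 -> slot 0
111: h=9, probe 9,10,11,12,0,1 -> slot 1
Table: [878, 111, -, -, -, -, -, -, 639, 202, 709, 865, 243]
Lookup 173: h=11, probe 11,12,0,1,2 → slot 2 empty, not found.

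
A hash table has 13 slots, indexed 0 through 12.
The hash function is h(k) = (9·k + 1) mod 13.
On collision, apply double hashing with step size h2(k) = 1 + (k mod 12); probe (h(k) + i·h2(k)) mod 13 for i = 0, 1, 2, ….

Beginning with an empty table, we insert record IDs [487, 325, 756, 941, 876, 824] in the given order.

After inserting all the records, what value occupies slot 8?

876

487 hashes to 3; slot 3 is free => place at 3.
325 hashes to 1; slot 1 is free => place at 1.
756 hashes to 6; slot 6 is free => place at 6.
941 hashes to 7; slot 7 is free => place at 7.
876 hashes to 7, h2=1; 7 taken => place at 8.
824 hashes to 7, h2=9; 7,3 taken => place at 12.
Table: [_, 325, _, 487, _, _, 756, 941, 876, _, _, _, 824]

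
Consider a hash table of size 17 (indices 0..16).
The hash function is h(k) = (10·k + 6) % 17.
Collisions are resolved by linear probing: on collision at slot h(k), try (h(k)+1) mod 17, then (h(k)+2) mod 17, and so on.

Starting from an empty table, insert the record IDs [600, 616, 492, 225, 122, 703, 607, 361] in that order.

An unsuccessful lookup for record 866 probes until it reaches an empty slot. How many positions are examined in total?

5

600 hashes to 5; slot 5 is free => place at 5.
616 hashes to 12; slot 12 is free => place at 12.
492 hashes to 13; slot 13 is free => place at 13.
225 hashes to 12; 12,13 taken => place at 14.
122 hashes to 2; slot 2 is free => place at 2.
703 hashes to 15; slot 15 is free => place at 15.
607 hashes to 7; slot 7 is free => place at 7.
361 hashes to 12; 12,13,14,15 taken => place at 16.
Table: [_, _, 122, _, _, 600, _, 607, _, _, _, _, 616, 492, 225, 703, 361]
Lookup 866: h=13, probe 13,14,15,16,0 → slot 0 empty, not found.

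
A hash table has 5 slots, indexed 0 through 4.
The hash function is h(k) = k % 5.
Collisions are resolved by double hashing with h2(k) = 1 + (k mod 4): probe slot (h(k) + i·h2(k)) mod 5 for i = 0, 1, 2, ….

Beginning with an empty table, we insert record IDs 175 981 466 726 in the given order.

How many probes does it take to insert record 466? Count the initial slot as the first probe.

175 hashes to 0; slot 0 is free -> place at 0.
981 hashes to 1; slot 1 is free -> place at 1.
466 hashes to 1, h2=3; 1 taken -> place at 4.
726 hashes to 1, h2=3; 1,4 taken -> place at 2.
Table: [175, 981, 726, -, 466]

2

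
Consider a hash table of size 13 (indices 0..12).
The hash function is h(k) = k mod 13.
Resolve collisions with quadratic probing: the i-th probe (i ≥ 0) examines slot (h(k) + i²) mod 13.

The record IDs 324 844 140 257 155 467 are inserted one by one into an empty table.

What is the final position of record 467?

8

324: h=12 -> slot 12
844: h=12, probe 12,0 -> slot 0
140: h=10 -> slot 10
257: h=10, probe 10,11 -> slot 11
155: h=12, probe 12,0,3 -> slot 3
467: h=12, probe 12,0,3,8 -> slot 8
Table: [844, ∅, ∅, 155, ∅, ∅, ∅, ∅, 467, ∅, 140, 257, 324]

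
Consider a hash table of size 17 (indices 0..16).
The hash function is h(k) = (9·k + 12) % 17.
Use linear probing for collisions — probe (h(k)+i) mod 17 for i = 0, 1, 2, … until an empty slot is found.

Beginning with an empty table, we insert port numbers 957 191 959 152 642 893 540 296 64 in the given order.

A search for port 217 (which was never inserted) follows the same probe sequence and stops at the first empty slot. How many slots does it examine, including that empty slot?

957: h=6 -> slot 6
191: h=14 -> slot 14
959: h=7 -> slot 7
152: h=3 -> slot 3
642: h=10 -> slot 10
893: h=8 -> slot 8
540: h=10, probe 10,11 -> slot 11
296: h=7, probe 7,8,9 -> slot 9
64: h=10, probe 10,11,12 -> slot 12
Table: [_, _, _, 152, _, _, 957, 959, 893, 296, 642, 540, 64, _, 191, _, _]
Lookup 217: h=10, probe 10,11,12,13 → slot 13 empty, not found.

4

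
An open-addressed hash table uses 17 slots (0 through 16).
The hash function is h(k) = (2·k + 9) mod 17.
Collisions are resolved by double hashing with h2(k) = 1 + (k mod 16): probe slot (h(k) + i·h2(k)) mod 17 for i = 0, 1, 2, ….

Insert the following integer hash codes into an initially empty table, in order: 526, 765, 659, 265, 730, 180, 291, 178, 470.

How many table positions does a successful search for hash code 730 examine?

4

526 hashes to 7; slot 7 is free => place at 7.
765 hashes to 9; slot 9 is free => place at 9.
659 hashes to 1; slot 1 is free => place at 1.
265 hashes to 12; slot 12 is free => place at 12.
730 hashes to 7, h2=11; 7,1,12 taken => place at 6.
180 hashes to 12, h2=5; 12 taken => place at 0.
291 hashes to 13; slot 13 is free => place at 13.
178 hashes to 8; slot 8 is free => place at 8.
470 hashes to 14; slot 14 is free => place at 14.
Table: [180, 659, _, _, _, _, 730, 526, 178, 765, _, _, 265, 291, 470, _, _]
Lookup 730: h=7, h2=11, probe 7,1,12,6 → found at 6.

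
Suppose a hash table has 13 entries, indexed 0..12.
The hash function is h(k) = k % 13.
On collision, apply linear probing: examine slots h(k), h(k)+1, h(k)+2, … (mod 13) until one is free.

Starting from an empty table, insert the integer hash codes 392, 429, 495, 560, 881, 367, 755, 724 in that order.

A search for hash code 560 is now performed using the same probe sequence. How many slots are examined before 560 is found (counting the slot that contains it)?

392 hashes to 2; slot 2 is free -> place at 2.
429 hashes to 0; slot 0 is free -> place at 0.
495 hashes to 1; slot 1 is free -> place at 1.
560 hashes to 1; 1,2 taken -> place at 3.
881 hashes to 10; slot 10 is free -> place at 10.
367 hashes to 3; 3 taken -> place at 4.
755 hashes to 1; 1,2,3,4 taken -> place at 5.
724 hashes to 9; slot 9 is free -> place at 9.
Table: [429, 495, 392, 560, 367, 755, ., ., ., 724, 881, ., .]
Lookup 560: h=1, probe 1,2,3 → found at 3.

3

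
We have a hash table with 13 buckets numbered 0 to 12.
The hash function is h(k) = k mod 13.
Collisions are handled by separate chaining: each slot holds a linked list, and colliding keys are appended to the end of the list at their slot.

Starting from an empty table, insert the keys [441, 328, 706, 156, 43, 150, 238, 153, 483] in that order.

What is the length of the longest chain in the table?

3

Insert 441: h=12, bucket 12 empty -> new chain.
Insert 328: h=3, bucket 3 empty -> new chain.
Insert 706: h=4, bucket 4 empty -> new chain.
Insert 156: h=0, bucket 0 empty -> new chain.
Insert 43: h=4, bucket 4 nonempty -> append to chain.
Insert 150: h=7, bucket 7 empty -> new chain.
Insert 238: h=4, bucket 4 nonempty -> append to chain.
Insert 153: h=10, bucket 10 empty -> new chain.
Insert 483: h=2, bucket 2 empty -> new chain.
Final buckets:
0: 156
1: ∅
2: 483
3: 328
4: 706 -> 43 -> 238
5: ∅
6: ∅
7: 150
8: ∅
9: ∅
10: 153
11: ∅
12: 441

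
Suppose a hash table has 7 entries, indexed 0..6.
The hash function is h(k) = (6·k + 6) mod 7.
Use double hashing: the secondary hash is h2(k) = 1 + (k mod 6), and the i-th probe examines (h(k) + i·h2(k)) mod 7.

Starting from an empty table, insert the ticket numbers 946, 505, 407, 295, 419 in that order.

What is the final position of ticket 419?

6

946 hashes to 5; slot 5 is free → place at 5.
505 hashes to 5, h2=2; 5 taken → place at 0.
407 hashes to 5, h2=6; 5 taken → place at 4.
295 hashes to 5, h2=2; 5,0 taken → place at 2.
419 hashes to 0, h2=6; 0 taken → place at 6.
Table: [505, —, 295, —, 407, 946, 419]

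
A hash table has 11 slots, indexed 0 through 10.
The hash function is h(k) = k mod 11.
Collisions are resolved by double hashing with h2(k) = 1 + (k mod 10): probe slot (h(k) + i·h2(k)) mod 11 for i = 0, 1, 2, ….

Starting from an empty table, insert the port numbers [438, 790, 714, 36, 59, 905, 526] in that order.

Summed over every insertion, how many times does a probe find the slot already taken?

10

Insert 438: h=9, slot 9 empty → index 9.
Insert 790: h=9, h2=1, slot 9 occupied → index 10.
Insert 714: h=10, h2=5, slot 10 occupied → index 4.
Insert 36: h=3, slot 3 empty → index 3.
Insert 59: h=4, h2=10, slots 4,3 occupied → index 2.
Insert 905: h=3, h2=6, slots 3,9,4,10 occupied → index 5.
Insert 526: h=9, h2=7, slots 9,5 occupied → index 1.
Table: [_, 526, 59, 36, 714, 905, _, _, _, 438, 790]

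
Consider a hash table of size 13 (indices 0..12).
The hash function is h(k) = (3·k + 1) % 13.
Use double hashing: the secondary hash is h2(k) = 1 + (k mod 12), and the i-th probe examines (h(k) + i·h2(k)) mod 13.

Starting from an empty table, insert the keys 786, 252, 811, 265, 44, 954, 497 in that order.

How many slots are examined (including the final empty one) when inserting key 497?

786: h=6 => slot 6
252: h=3 => slot 3
811: h=3, h2=8, probe 3,11 => slot 11
265: h=3, h2=2, probe 3,5 => slot 5
44: h=3, h2=9, probe 3,12 => slot 12
954: h=3, h2=7, probe 3,10 => slot 10
497: h=10, h2=6, probe 10,3,9 => slot 9
Table: [-, -, -, 252, -, 265, 786, -, -, 497, 954, 811, 44]

3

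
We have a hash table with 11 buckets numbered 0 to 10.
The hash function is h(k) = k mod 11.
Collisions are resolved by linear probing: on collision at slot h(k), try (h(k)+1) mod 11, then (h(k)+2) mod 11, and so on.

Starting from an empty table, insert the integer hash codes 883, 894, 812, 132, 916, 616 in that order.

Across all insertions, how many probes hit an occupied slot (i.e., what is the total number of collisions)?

883: h=3 -> slot 3
894: h=3, probe 3,4 -> slot 4
812: h=9 -> slot 9
132: h=0 -> slot 0
916: h=3, probe 3,4,5 -> slot 5
616: h=0, probe 0,1 -> slot 1
Table: [132, 616, ., 883, 894, 916, ., ., ., 812, .]

4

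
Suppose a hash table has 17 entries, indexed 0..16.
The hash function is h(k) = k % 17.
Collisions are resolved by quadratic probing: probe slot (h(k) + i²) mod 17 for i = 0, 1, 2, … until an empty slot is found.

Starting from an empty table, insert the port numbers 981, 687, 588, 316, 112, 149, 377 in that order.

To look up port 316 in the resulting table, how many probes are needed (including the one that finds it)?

2

981: h=12 => slot 12
687: h=7 => slot 7
588: h=10 => slot 10
316: h=10, probe 10,11 => slot 11
112: h=10, probe 10,11,14 => slot 14
149: h=13 => slot 13
377: h=3 => slot 3
Table: [_, _, _, 377, _, _, _, 687, _, _, 588, 316, 981, 149, 112, _, _]
Lookup 316: h=10, probe 10,11 → found at 11.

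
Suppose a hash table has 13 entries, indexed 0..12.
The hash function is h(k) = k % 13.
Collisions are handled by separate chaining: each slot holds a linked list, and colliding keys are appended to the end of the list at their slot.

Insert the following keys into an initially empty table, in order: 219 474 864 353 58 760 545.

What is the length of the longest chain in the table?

219 → bucket 11
474 → bucket 6
864 → bucket 6 (collision)
353 → bucket 2
58 → bucket 6 (collision)
760 → bucket 6 (collision)
545 → bucket 12
Final buckets:
0: _
1: _
2: 353
3: _
4: _
5: _
6: 474 -> 864 -> 58 -> 760
7: _
8: _
9: _
10: _
11: 219
12: 545

4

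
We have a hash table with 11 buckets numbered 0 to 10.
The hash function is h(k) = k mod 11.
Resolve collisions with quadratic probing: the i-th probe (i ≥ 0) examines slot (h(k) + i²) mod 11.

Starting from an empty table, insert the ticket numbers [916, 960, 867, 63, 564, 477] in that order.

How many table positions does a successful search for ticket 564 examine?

3

Insert 916: h=3, slot 3 empty → index 3.
Insert 960: h=3, slot 3 occupied → index 4.
Insert 867: h=9, slot 9 empty → index 9.
Insert 63: h=8, slot 8 empty → index 8.
Insert 564: h=3, slots 3,4 occupied → index 7.
Insert 477: h=4, slot 4 occupied → index 5.
Table: [-, -, -, 916, 960, 477, -, 564, 63, 867, -]
Lookup 564: h=3, probe 3,4,7 → found at 7.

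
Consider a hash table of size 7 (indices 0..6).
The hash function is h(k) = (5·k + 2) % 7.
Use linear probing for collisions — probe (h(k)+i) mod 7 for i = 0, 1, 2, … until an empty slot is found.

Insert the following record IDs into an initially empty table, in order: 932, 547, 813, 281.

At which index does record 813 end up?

Insert 932: h=0, slot 0 empty -> index 0.
Insert 547: h=0, slot 0 occupied -> index 1.
Insert 813: h=0, slots 0,1 occupied -> index 2.
Insert 281: h=0, slots 0,1,2 occupied -> index 3.
Table: [932, 547, 813, 281, _, _, _]

2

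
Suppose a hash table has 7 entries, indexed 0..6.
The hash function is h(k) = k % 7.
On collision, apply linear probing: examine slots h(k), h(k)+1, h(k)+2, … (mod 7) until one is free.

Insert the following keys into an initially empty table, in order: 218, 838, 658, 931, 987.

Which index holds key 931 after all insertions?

2

218 hashes to 1; slot 1 is free => place at 1.
838 hashes to 5; slot 5 is free => place at 5.
658 hashes to 0; slot 0 is free => place at 0.
931 hashes to 0; 0,1 taken => place at 2.
987 hashes to 0; 0,1,2 taken => place at 3.
Table: [658, 218, 931, 987, —, 838, —]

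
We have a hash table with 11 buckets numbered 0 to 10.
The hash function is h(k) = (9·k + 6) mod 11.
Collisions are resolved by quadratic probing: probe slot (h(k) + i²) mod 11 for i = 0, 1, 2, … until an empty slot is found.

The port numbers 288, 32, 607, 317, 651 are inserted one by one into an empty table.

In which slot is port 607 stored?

288 hashes to 2; slot 2 is free -> place at 2.
32 hashes to 8; slot 8 is free -> place at 8.
607 hashes to 2; 2 taken -> place at 3.
317 hashes to 10; slot 10 is free -> place at 10.
651 hashes to 2; 2,3 taken -> place at 6.
Table: [∅, ∅, 288, 607, ∅, ∅, 651, ∅, 32, ∅, 317]

3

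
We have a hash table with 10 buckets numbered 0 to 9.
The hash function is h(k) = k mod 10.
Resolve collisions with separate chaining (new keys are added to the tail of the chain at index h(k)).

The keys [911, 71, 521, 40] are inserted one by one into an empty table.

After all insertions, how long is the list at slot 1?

3

911 → bucket 1
71 → bucket 1 (collision)
521 → bucket 1 (collision)
40 → bucket 0
Final buckets:
0: 40
1: 911 -> 71 -> 521
2: ∅
3: ∅
4: ∅
5: ∅
6: ∅
7: ∅
8: ∅
9: ∅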